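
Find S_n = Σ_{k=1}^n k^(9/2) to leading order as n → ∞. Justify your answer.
S_n ~ (2/11) · n^(11/2)

Integral comparison: Σ_{k=1}^n k^(9/2) = ∫_0^n x^(9/2) dx + O(n^(9/2)). The integral is n^(1 + 9/2) / (1 + 9/2) = n^((9+2)/2) / ((9+2)/2) = (2/11) · n^(11/2).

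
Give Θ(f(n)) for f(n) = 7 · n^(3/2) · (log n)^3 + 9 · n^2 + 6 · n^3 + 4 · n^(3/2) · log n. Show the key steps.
f(n) ∈ Θ(n^3)

Compare the terms by growth order. For large n, n^a · (log n)^b dominates n^a' · (log n)^b' iff a > a', or (a = a' and b > b'). Ranking the 4 terms shows the dominant one is 6 · n^3. Hence f(n) ∈ Θ(n^3).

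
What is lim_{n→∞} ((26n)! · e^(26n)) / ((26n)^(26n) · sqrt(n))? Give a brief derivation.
lim = sqrt(2π·26)

Stirling: (26n)! ~ sqrt(2π·26n) · (26n/e)^(26n). Hence
  (26n)! · e^(26n) / (26n)^(26n) ~ sqrt(2π·26n).
Dividing by sqrt(n): sqrt(2π·26n) / sqrt(n) = sqrt(2π·26) · n^((1−1)/2), so the limit is sqrt(2π·26).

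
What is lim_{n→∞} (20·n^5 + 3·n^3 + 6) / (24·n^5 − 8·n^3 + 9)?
lim = 20/24 = 5/6

For large n the leading n^5 terms dominate both numerator and denominator. Dividing top and bottom by n^5, every other term tends to 0, leaving 20/24 = 5/6.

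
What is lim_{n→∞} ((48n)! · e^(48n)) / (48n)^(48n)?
lim = ∞

Stirling: (48n)! ~ sqrt(2π·48n) · (48n/e)^(48n). Hence
  (48n)! · e^(48n) / (48n)^(48n) ~ sqrt(2π·48n) = sqrt(2π·48) · sqrt(n) → ∞.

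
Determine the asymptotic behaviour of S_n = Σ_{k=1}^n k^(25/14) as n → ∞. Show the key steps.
S_n ~ (14/39) · n^(39/14)

Integral comparison: Σ_{k=1}^n k^(25/14) = ∫_0^n x^(25/14) dx + O(n^(25/14)). The integral is n^(1 + 25/14) / (1 + 25/14) = n^((25+14)/14) / ((25+14)/14) = (14/39) · n^(39/14).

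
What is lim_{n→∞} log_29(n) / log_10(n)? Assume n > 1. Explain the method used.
lim = ln(10) / ln(29) = log_29(10)

Change of base: log_29(n) = ln n / ln 29 and log_10(n) = ln n / ln 10. The ratio is (ln n / ln 29) · (ln 10 / ln n) = ln 10 / ln 29, a constant independent of n. So the limit is ln 10 / ln 29 = log_29(10).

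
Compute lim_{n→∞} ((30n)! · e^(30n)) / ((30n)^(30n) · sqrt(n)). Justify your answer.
lim = sqrt(2π·30)

Stirling: (30n)! ~ sqrt(2π·30n) · (30n/e)^(30n). Hence
  (30n)! · e^(30n) / (30n)^(30n) ~ sqrt(2π·30n).
Dividing by sqrt(n): sqrt(2π·30n) / sqrt(n) = sqrt(2π·30) · n^((1−1)/2), so the limit is sqrt(2π·30).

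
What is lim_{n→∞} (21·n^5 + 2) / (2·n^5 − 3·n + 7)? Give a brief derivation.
lim = 21/2

For large n the leading n^5 terms dominate both numerator and denominator. Dividing top and bottom by n^5, every other term tends to 0, leaving 21/2.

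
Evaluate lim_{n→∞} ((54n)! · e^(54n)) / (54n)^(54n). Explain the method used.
lim = ∞

Stirling: (54n)! ~ sqrt(2π·54n) · (54n/e)^(54n). Hence
  (54n)! · e^(54n) / (54n)^(54n) ~ sqrt(2π·54n) = sqrt(2π·54) · sqrt(n) → ∞.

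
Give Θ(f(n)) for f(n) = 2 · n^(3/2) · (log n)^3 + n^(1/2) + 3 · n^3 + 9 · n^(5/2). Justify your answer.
f(n) ∈ Θ(n^3)

Compare the terms by growth order. For large n, n^a · (log n)^b dominates n^a' · (log n)^b' iff a > a', or (a = a' and b > b'). Ranking the 4 terms shows the dominant one is 3 · n^3. Hence f(n) ∈ Θ(n^3).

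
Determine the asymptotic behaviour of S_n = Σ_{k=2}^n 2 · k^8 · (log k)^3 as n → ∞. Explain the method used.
S_n ~ 2 · n^9 · (log n)^3 / 9

By integral comparison, S_n = ∫_1^n 2 · x^8 · (log x)^3 dx + O(n^8 · (log n)^3). For the integral, the leading term of ∫_1^n x^8 (log x)^3 dx is n^9/9 · (log n)^3 (by repeated integration by parts; each step lowers the log-exponent and produces a relatively O(1/log n) correction). Hence S_n ~ 2 · n^9 · (log n)^3 / 9.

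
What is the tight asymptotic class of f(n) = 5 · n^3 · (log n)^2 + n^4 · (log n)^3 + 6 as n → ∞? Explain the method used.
f(n) ∈ Θ(n^4 · (log n)^3)

Compare the terms by growth order. For large n, n^a · (log n)^b dominates n^a' · (log n)^b' iff a > a', or (a = a' and b > b'). Ranking the 3 terms shows the dominant one is n^4 · (log n)^3. Hence f(n) ∈ Θ(n^4 · (log n)^3).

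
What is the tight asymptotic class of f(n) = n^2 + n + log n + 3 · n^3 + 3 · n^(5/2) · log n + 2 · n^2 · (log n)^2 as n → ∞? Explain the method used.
f(n) ∈ Θ(n^3)

Compare the terms by growth order. For large n, n^a · (log n)^b dominates n^a' · (log n)^b' iff a > a', or (a = a' and b > b'). Ranking the 6 terms shows the dominant one is 3 · n^3. Hence f(n) ∈ Θ(n^3).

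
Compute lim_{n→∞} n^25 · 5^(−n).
lim = 0

Exponentials with base > 1 dominate every fixed polynomial: for any fixed c, n^c / 5^n → 0 as n → ∞ (e.g. by the ratio test, or by writing 5^n = e^(n ln 5) and noting e^(n ln 5) / n^c → ∞). Hence n^25 · 5^(−n) = n^25 / 5^n → 0.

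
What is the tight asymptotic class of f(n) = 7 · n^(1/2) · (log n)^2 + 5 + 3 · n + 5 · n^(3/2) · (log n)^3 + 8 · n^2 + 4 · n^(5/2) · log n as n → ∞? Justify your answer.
f(n) ∈ Θ(n^(5/2) · log n)

Compare the terms by growth order. For large n, n^a · (log n)^b dominates n^a' · (log n)^b' iff a > a', or (a = a' and b > b'). Ranking the 6 terms shows the dominant one is 4 · n^(5/2) · log n. Hence f(n) ∈ Θ(n^(5/2) · log n).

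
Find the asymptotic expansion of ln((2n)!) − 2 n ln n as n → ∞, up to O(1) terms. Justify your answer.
ln((2n)!) − 2 n ln n = 2(ln 2 − 1) n + (1/2) ln(2π·2n) + O(1/n)

Stirling: ln((2n)!) = 2n ln(2n) − 2n + (1/2) ln(2π·2n) + O(1/n).
Since 2n ln(2n) = 2n ln n + 2n ln 2, subtracting 2n ln n cancels the n ln n term exactly. What remains is 2(ln 2 − 1) n + (1/2) ln(2π·2n) + O(1/n).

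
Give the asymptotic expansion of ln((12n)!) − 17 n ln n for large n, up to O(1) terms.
ln((12n)!) − 17 n ln n = −5 n ln n + 12(ln 12 − 1) n + (1/2) ln(2π·12n) + O(1/n)

Stirling: ln((12n)!) = 12n ln(12n) − 12n + (1/2) ln(2π·12n) + O(1/n).
Expand 12n ln(12n) = 12n (ln n + ln 12) = 12n ln n + 12n ln 12.
Subtract 17n ln n: leading term is (12 − 17) n ln n = −5 n ln n. The next term is 12n ln 12 − 12n = 12(ln 12 − 1) n. Then the (1/2) ln(2π·12n) correction.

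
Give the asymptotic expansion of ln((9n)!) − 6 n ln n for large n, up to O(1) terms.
ln((9n)!) − 6 n ln n = 3 n ln n + 9(ln 9 − 1) n + (1/2) ln(2π·9n) + O(1/n)

Stirling: ln((9n)!) = 9n ln(9n) − 9n + (1/2) ln(2π·9n) + O(1/n).
Expand 9n ln(9n) = 9n (ln n + ln 9) = 9n ln n + 9n ln 9.
Subtract 6n ln n: leading term is (9 − 6) n ln n = 3 n ln n. The next term is 9n ln 9 − 9n = 9(ln 9 − 1) n. Then the (1/2) ln(2π·9n) correction.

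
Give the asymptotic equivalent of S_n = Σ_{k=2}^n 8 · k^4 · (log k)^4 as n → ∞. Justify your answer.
S_n ~ 8 · n^5 · (log n)^4 / 5

By integral comparison, S_n = ∫_1^n 8 · x^4 · (log x)^4 dx + O(n^4 · (log n)^4). For the integral, the leading term of ∫_1^n x^4 (log x)^4 dx is n^5/5 · (log n)^4 (by repeated integration by parts; each step lowers the log-exponent and produces a relatively O(1/log n) correction). Hence S_n ~ 8 · n^5 · (log n)^4 / 5.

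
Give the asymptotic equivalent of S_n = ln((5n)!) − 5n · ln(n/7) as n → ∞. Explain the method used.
S_n ~ 5n · (ln 35 − 1) + O(ln n)

Stirling: ln((5n)!) = 5n ln(5n) − 5n + O(ln n).
  S_n = 5n ln(5n) − 5n − 5n ln(n/7) + O(ln n)
      = 5n ln(5n) − 5n ln n + 5n ln 7 − 5n + O(ln n)
      = 5n ln 5 + 5n ln 7 − 5n + O(ln n)
      = 5n (ln 35 − 1) + O(ln n).
Numerically ln(35) − 1 ≈ 2.5553.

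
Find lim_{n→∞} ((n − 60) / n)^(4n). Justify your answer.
lim = e^(−240)

Rewrite as (1 − 60/n)^(4n). By the standard limit (1 + x/n)^n → e^x, we have (1 − 60/n)^n → e^(−60), and raising to the 4th power gives e^(−240).
More precisely, ln[(1 − 60/n)^(4n)] = 4n · ln(1 − 60/n) = 4n · (-60/n + O(1/n^2)) = -240 + O(1/n) → -240.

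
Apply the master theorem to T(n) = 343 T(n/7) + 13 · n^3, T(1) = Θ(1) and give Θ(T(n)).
T(n) = Θ(n^3 log n)

log_7 343 = 3, and f(n) = 13 · n^3 = Θ(n^(log_7 343)). This is Case 2 of the master theorem: T(n) = Θ(f(n) · log n) = Θ(n^3 log n).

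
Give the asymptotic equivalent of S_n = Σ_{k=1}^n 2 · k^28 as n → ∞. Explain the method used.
S_n ~ 2 · n^29 / 29

By integral comparison (Euler-Maclaurin), Σ_{k=1}^n 2 · k^28 = 2 · ∫_0^n x^28 dx + O(n^28) = 2 · n^29/29 + O(n^28). (Equivalently, Faulhaber's formula gives the same leading term.)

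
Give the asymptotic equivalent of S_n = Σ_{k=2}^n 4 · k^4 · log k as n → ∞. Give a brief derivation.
S_n ~ 4 · n^5 log n / 5 − 4 · n^5 / 25

By integral comparison, S_n = ∫_1^n 4 · x^4 · log x dx + O(n^4 · log n). For the integral, ∫ x^4 log x dx = n^5 log n / 5 − n^5/25 (integration by parts). Hence S_n ~ 4 · n^5 log n / 5 − 4 · n^5 / 25.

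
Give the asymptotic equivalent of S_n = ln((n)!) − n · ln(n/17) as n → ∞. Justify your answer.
S_n ~ n · (ln 17 − 1) + O(ln n)

Stirling: ln((n)!) = n ln(n) − n + O(ln n).
  S_n = n ln(n) − n − n ln(n/17) + O(ln n)
      = n ln(n) − n ln n + n ln 17 − n + O(ln n)
      = n ln 17 − n + O(ln n)
      = n (ln 17 − 1) + O(ln n).
Numerically ln(17) − 1 ≈ 1.8332.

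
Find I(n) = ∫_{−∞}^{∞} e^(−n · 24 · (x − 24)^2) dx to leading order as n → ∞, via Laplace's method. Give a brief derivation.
I(n) = sqrt(π/(24n))

Here φ(x) = 24 · (x − 24)^2 has its unique minimum at x* = 24 with φ(x*) = 0 and φ''(x*) = 48. Laplace's method gives
  I(n) ~ e^(−n φ(x*)) · sqrt(2π / (n · φ''(x*))) = sqrt(2π / (48n)) = sqrt(π/(24n)).
This is exact: substituting u = (x − 24)·sqrt(24n) gives I(n) = (1/sqrt(24n)) ∫_{−∞}^{∞} e^(−u^2) du = sqrt(π/(24n)).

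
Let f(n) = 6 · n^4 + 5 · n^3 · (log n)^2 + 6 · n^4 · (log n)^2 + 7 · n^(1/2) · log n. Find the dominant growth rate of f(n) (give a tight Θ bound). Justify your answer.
f(n) ∈ Θ(n^4 · (log n)^2)

Compare the terms by growth order. For large n, n^a · (log n)^b dominates n^a' · (log n)^b' iff a > a', or (a = a' and b > b'). Ranking the 4 terms shows the dominant one is 6 · n^4 · (log n)^2. Hence f(n) ∈ Θ(n^4 · (log n)^2).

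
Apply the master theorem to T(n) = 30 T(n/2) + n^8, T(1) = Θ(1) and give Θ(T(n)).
T(n) = Θ(n^8)

log_2 30 ≈ 4.907. f(n) = n^8 dominates n^(log_2 30) since 8 > 4.907, and the regularity condition a·f(n/b) = 30·(n/2)^8 = (30/256)·n^8 ≤ c·f(n) holds with c = 30/256 ≈ 0.117 < 1. So this is Case 3: T(n) = Θ(f(n)) = Θ(n^8).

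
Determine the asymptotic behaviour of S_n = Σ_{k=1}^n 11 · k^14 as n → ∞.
S_n ~ 11 · n^15 / 15

By integral comparison (Euler-Maclaurin), Σ_{k=1}^n 11 · k^14 = 11 · ∫_0^n x^14 dx + O(n^14) = 11 · n^15/15 + O(n^14). (Equivalently, Faulhaber's formula gives the same leading term.)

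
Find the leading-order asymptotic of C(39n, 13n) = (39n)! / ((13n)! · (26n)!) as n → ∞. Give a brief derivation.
C(39n, 13n) ~ (27/4)^(13n) · sqrt(3/(4π·13n))

Write N = 13n. Apply Stirling to each factorial:
  (3N)! ~ sqrt(2π·3N) · (3N/e)^(3N),
  N! ~ sqrt(2π N) · (N/e)^N,
  (2N)! ~ sqrt(2π·2N) · (2N/e)^(2N).
The exponential factors combine to (3N)^(3N) / (N^N · (2N)^(2N)) = 3^(3N)/2^(2N) = (3^3/2^2)^N = (27/4)^N.
The square-root prefactors combine to sqrt(2π·3N) / (sqrt(2π N)·sqrt(2π·2N)) = sqrt(3 / (2π·2·N)) = sqrt(3/(4π·13n)).
Substituting N = 13n: C(39n, 13n) ~ (27/4)^(13n) · sqrt(3/(4π·13n)).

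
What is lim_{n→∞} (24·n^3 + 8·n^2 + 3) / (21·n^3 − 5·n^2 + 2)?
lim = 24/21 = 8/7

For large n the leading n^3 terms dominate both numerator and denominator. Dividing top and bottom by n^3, every other term tends to 0, leaving 24/21 = 8/7.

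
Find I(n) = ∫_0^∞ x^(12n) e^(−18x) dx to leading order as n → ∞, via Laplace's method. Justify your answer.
I(n) ~ (sqrt(2π·12n) / 18) · (12n/(18e))^(12n)

Write the integrand as exp(12n ln x − 18x) and set f(x) = 12n ln x − 18x. Then f'(x) = 12n/x − 18 = 0 at x* = 12n/18, and f''(x*) = −12n/x*^2 = −18^2/(12n). Laplace's method (interior maximum) gives
  I(n) ~ e^(f(x*)) · sqrt(2π / |f''(x*)|)
        = exp(12n ln(12n/18) − 12n) · sqrt(2π · 12n / 18^2)
        = (12n/18)^(12n) e^(−12n) · sqrt(2π·12n) / 18
        = (sqrt(2π·12n) / 18) · (12n/(18e))^(12n).
This matches Γ(12n+1)/18^(12n+1) with Stirling applied to Γ.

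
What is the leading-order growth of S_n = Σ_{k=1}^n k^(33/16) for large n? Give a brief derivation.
S_n ~ (16/49) · n^(49/16)

Integral comparison: Σ_{k=1}^n k^(33/16) = ∫_0^n x^(33/16) dx + O(n^(33/16)). The integral is n^(1 + 33/16) / (1 + 33/16) = n^((33+16)/16) / ((33+16)/16) = (16/49) · n^(49/16).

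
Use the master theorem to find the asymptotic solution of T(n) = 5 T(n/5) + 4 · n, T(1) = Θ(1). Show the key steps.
T(n) = Θ(n log n)

log_5 5 = 1, and f(n) = 4 · n = Θ(n^(log_5 5)). This is Case 2 of the master theorem: T(n) = Θ(f(n) · log n) = Θ(n log n).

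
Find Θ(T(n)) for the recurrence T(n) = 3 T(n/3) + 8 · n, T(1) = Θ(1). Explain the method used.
T(n) = Θ(n log n)

log_3 3 = 1, and f(n) = 8 · n = Θ(n^(log_3 3)). This is Case 2 of the master theorem: T(n) = Θ(f(n) · log n) = Θ(n log n).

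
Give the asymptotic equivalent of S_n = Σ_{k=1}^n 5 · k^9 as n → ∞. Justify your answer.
S_n ~ n^10 / 2

By integral comparison (Euler-Maclaurin), Σ_{k=1}^n 5 · k^9 = 5 · ∫_0^n x^9 dx + O(n^9) = 5 · n^10/10 = n^10 / 2 + O(n^9). (Equivalently, Faulhaber's formula gives the same leading term.)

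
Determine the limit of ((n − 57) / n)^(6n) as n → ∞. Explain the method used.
lim = e^(−342)

Rewrite as (1 − 57/n)^(6n). By the standard limit (1 + x/n)^n → e^x, we have (1 − 57/n)^n → e^(−57), and raising to the 6th power gives e^(−342).
More precisely, ln[(1 − 57/n)^(6n)] = 6n · ln(1 − 57/n) = 6n · (-57/n + O(1/n^2)) = -342 + O(1/n) → -342.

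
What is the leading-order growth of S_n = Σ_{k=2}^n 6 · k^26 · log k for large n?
S_n ~ 2 · n^27 log n / 9 − 2 · n^27 / 243

By integral comparison, S_n = ∫_1^n 6 · x^26 · log x dx + O(n^26 · log n). For the integral, ∫ x^26 log x dx = n^27 log n / 27 − n^27/729 (integration by parts). Hence S_n ~ 2 · n^27 log n / 9 − 2 · n^27 / 243.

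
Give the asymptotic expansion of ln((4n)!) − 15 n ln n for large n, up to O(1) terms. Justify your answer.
ln((4n)!) − 15 n ln n = −11 n ln n + 4(ln 4 − 1) n + (1/2) ln(2π·4n) + O(1/n)

Stirling: ln((4n)!) = 4n ln(4n) − 4n + (1/2) ln(2π·4n) + O(1/n).
Expand 4n ln(4n) = 4n (ln n + ln 4) = 4n ln n + 4n ln 4.
Subtract 15n ln n: leading term is (4 − 15) n ln n = −11 n ln n. The next term is 4n ln 4 − 4n = 4(ln 4 − 1) n. Then the (1/2) ln(2π·4n) correction.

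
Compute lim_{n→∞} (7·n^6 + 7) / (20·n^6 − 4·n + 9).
lim = 7/20

For large n the leading n^6 terms dominate both numerator and denominator. Dividing top and bottom by n^6, every other term tends to 0, leaving 7/20.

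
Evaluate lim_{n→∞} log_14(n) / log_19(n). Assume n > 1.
lim = ln(19) / ln(14) = log_14(19)

Change of base: log_14(n) = ln n / ln 14 and log_19(n) = ln n / ln 19. The ratio is (ln n / ln 14) · (ln 19 / ln n) = ln 19 / ln 14, a constant independent of n. So the limit is ln 19 / ln 14 = log_14(19).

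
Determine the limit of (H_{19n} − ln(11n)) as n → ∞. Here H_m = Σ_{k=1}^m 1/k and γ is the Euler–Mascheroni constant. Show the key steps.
lim = ln(19/11) + γ

By Euler-Maclaurin, H_m = ln m + γ + O(1/m). So
  H_{19n} − ln(11n) = ln(19n) + γ − ln(11n) + O(1/n)
                       = ln(19/11) + γ + O(1/n).
Hence the limit is ln(19/11) + γ.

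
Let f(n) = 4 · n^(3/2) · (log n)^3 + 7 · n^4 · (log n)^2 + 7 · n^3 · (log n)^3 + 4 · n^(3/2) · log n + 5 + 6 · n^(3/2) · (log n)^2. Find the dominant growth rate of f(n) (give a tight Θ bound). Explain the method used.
f(n) ∈ Θ(n^4 · (log n)^2)

Compare the terms by growth order. For large n, n^a · (log n)^b dominates n^a' · (log n)^b' iff a > a', or (a = a' and b > b'). Ranking the 6 terms shows the dominant one is 7 · n^4 · (log n)^2. Hence f(n) ∈ Θ(n^4 · (log n)^2).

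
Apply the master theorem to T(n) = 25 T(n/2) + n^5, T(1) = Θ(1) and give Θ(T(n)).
T(n) = Θ(n^5)

log_2 25 ≈ 4.644. f(n) = n^5 dominates n^(log_2 25) since 5 > 4.644, and the regularity condition a·f(n/b) = 25·(n/2)^5 = (25/32)·n^5 ≤ c·f(n) holds with c = 25/32 ≈ 0.781 < 1. So this is Case 3: T(n) = Θ(f(n)) = Θ(n^5).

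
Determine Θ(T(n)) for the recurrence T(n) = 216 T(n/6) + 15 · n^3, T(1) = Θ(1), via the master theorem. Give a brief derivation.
T(n) = Θ(n^3 log n)

log_6 216 = 3, and f(n) = 15 · n^3 = Θ(n^(log_6 216)). This is Case 2 of the master theorem: T(n) = Θ(f(n) · log n) = Θ(n^3 log n).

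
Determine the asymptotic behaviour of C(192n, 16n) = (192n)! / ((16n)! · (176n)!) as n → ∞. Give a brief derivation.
C(192n, 16n) ~ (8916100448256/285311670611)^(16n) · sqrt(6/(11π·16n))

Write N = 16n. Apply Stirling to each factorial:
  (12N)! ~ sqrt(2π·12N) · (12N/e)^(12N),
  N! ~ sqrt(2π N) · (N/e)^N,
  (11N)! ~ sqrt(2π·11N) · (11N/e)^(11N).
The exponential factors combine to (12N)^(12N) / (N^N · (11N)^(11N)) = 12^(12N)/11^(11N) = (12^12/11^11)^N = (8916100448256/285311670611)^N.
The square-root prefactors combine to sqrt(2π·12N) / (sqrt(2π N)·sqrt(2π·11N)) = sqrt(12 / (2π·11·N)) = sqrt(6/(11π·16n)).
Substituting N = 16n: C(192n, 16n) ~ (8916100448256/285311670611)^(16n) · sqrt(6/(11π·16n)).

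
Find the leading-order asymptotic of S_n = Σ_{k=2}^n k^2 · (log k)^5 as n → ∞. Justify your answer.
S_n ~ n^3 · (log n)^5 / 3

By integral comparison, S_n = ∫_1^n x^2 · (log x)^5 dx + O(n^2 · (log n)^5). For the integral, the leading term of ∫_1^n x^2 (log x)^5 dx is n^3/3 · (log n)^5 (by repeated integration by parts; each step lowers the log-exponent and produces a relatively O(1/log n) correction). Hence S_n ~ n^3 · (log n)^5 / 3.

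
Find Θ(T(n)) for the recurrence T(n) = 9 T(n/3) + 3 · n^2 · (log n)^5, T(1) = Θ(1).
T(n) = Θ(n^2 · (log n)^6)

Here log_3 9 = 2 and f(n) = 3 · n^2 · (log n)^5 = Θ(n^(log_3 9) · (log n)^5). This is the extended Case 2 of the master theorem (f matches the critical exponent up to log factors), giving T(n) = Θ(n^(log_3 9) · (log n)^(5+1)) = Θ(n^2 · (log n)^6).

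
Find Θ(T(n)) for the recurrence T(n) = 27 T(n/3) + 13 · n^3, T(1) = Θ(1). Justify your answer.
T(n) = Θ(n^3 log n)

log_3 27 = 3, and f(n) = 13 · n^3 = Θ(n^(log_3 27)). This is Case 2 of the master theorem: T(n) = Θ(f(n) · log n) = Θ(n^3 log n).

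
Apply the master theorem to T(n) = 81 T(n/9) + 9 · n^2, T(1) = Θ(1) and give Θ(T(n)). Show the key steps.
T(n) = Θ(n^2 log n)

log_9 81 = 2, and f(n) = 9 · n^2 = Θ(n^(log_9 81)). This is Case 2 of the master theorem: T(n) = Θ(f(n) · log n) = Θ(n^2 log n).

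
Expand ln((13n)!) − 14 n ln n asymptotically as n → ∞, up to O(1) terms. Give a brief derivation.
ln((13n)!) − 14 n ln n = −n ln n + 13(ln 13 − 1) n + (1/2) ln(2π·13n) + O(1/n)

Stirling: ln((13n)!) = 13n ln(13n) − 13n + (1/2) ln(2π·13n) + O(1/n).
Expand 13n ln(13n) = 13n (ln n + ln 13) = 13n ln n + 13n ln 13.
Subtract 14n ln n: leading term is (13 − 14) n ln n = −n ln n. The next term is 13n ln 13 − 13n = 13(ln 13 − 1) n. Then the (1/2) ln(2π·13n) correction.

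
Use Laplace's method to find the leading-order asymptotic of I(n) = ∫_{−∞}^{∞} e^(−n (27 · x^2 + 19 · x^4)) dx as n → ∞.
I(n) ~ sqrt(π/(27n))

φ(x) = 27 · x^2 + 19 · x^4 has its unique global minimum at x* = 0 (since φ'(x) = 54x + 76x^3 = 0 only at x = 0 for real x with both coefficients positive, and φ → ∞ as |x| → ∞). At x* = 0, φ(0) = 0 and φ''(0) = 54. Laplace's method then gives
  I(n) ~ sqrt(2π / (n · φ''(0))) · e^(−n φ(0)) = sqrt(2π / (54n)) = sqrt(π/(27n)).
The 19 · x^4 term contributes only at subleading order (an O(1/n) relative correction).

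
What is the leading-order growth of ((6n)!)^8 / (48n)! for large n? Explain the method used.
((6n)!)^8/(48n)! ~ ((2π·6n)^(7/2) / sqrt(8)) · 8^(−8·6n)  →  0

Write N = 6n. Stirling: N! ~ sqrt(2π N)(N/e)^N and (8N)! ~ sqrt(2π·8N)·(8N/e)^(8N).
  (N!)^8/(8N)! ~ (2π N)^(8/2) (N/e)^(8N) / [sqrt(2π·8N) (8N/e)^(8N)]
     = (2π N)^(8/2) / sqrt(2π·8N) · (N/(8N))^(8N)
     = (2π N)^((8−1)/2) / sqrt(8) · 8^(−8N).
Since 8^8 > 1, the factor 8^(−8N) decays exponentially, so the ratio → 0. Substituting N = 6n gives the stated form.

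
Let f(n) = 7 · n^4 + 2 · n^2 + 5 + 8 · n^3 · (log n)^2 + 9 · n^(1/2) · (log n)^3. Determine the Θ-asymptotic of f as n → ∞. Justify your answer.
f(n) ∈ Θ(n^4)

Compare the terms by growth order. For large n, n^a · (log n)^b dominates n^a' · (log n)^b' iff a > a', or (a = a' and b > b'). Ranking the 5 terms shows the dominant one is 7 · n^4. Hence f(n) ∈ Θ(n^4).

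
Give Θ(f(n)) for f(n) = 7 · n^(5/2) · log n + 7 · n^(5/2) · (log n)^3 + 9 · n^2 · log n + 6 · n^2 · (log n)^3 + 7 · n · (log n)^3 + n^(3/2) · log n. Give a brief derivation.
f(n) ∈ Θ(n^(5/2) · (log n)^3)

Compare the terms by growth order. For large n, n^a · (log n)^b dominates n^a' · (log n)^b' iff a > a', or (a = a' and b > b'). Ranking the 6 terms shows the dominant one is 7 · n^(5/2) · (log n)^3. Hence f(n) ∈ Θ(n^(5/2) · (log n)^3).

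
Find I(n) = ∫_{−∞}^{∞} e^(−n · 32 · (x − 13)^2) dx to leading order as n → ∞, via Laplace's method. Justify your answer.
I(n) = sqrt(π/(32n))

Here φ(x) = 32 · (x − 13)^2 has its unique minimum at x* = 13 with φ(x*) = 0 and φ''(x*) = 64. Laplace's method gives
  I(n) ~ e^(−n φ(x*)) · sqrt(2π / (n · φ''(x*))) = sqrt(2π / (64n)) = sqrt(π/(32n)).
This is exact: substituting u = (x − 13)·sqrt(32n) gives I(n) = (1/sqrt(32n)) ∫_{−∞}^{∞} e^(−u^2) du = sqrt(π/(32n)).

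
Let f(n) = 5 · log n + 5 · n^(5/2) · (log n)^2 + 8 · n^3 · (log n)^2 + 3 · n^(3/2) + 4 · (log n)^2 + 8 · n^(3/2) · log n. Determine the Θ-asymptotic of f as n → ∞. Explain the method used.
f(n) ∈ Θ(n^3 · (log n)^2)

Compare the terms by growth order. For large n, n^a · (log n)^b dominates n^a' · (log n)^b' iff a > a', or (a = a' and b > b'). Ranking the 6 terms shows the dominant one is 8 · n^3 · (log n)^2. Hence f(n) ∈ Θ(n^3 · (log n)^2).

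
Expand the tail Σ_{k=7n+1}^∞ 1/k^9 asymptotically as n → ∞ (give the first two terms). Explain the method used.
Σ_{k>7n} 1/k^9 = 1/(8 · (7n)^8) − 1/(2 · (7n)^9) + O(1/(7n)^10)

Compare to the integral: ∫_{7n}^∞ x^(−9) dx = [−x^(−8)/8]_{7n}^∞ = 1/((9−1)·(7n)^8). The Euler-Maclaurin correction adds −f(7n)/2 = −1/(2·(7n)^9). Euler-Maclaurin then gives
  Σ_{k>7n} 1/k^9 = ∫_{7n}^∞ dx/x^9 − 1/(2·(7n)^9) + O(1/(7n)^10).
(Equivalently this is ζ(9) − Σ_{k≤7n} 1/k^9.)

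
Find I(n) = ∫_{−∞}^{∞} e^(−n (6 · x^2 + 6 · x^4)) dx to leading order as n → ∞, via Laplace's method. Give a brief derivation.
I(n) ~ sqrt(π/(6n))

φ(x) = 6 · x^2 + 6 · x^4 has its unique global minimum at x* = 0 (since φ'(x) = 12x + 24x^3 = 0 only at x = 0 for real x with both coefficients positive, and φ → ∞ as |x| → ∞). At x* = 0, φ(0) = 0 and φ''(0) = 12. Laplace's method then gives
  I(n) ~ sqrt(2π / (n · φ''(0))) · e^(−n φ(0)) = sqrt(2π / (12n)) = sqrt(π/(6n)).
The 6 · x^4 term contributes only at subleading order (an O(1/n) relative correction).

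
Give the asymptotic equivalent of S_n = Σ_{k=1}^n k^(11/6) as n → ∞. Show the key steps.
S_n ~ (6/17) · n^(17/6)

Integral comparison: Σ_{k=1}^n k^(11/6) = ∫_0^n x^(11/6) dx + O(n^(11/6)). The integral is n^(1 + 11/6) / (1 + 11/6) = n^((11+6)/6) / ((11+6)/6) = (6/17) · n^(17/6).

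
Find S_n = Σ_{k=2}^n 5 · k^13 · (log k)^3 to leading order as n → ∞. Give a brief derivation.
S_n ~ 5 · n^14 · (log n)^3 / 14

By integral comparison, S_n = ∫_1^n 5 · x^13 · (log x)^3 dx + O(n^13 · (log n)^3). For the integral, the leading term of ∫_1^n x^13 (log x)^3 dx is n^14/14 · (log n)^3 (by repeated integration by parts; each step lowers the log-exponent and produces a relatively O(1/log n) correction). Hence S_n ~ 5 · n^14 · (log n)^3 / 14.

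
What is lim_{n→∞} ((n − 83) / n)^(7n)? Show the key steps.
lim = e^(−581)

Rewrite as (1 − 83/n)^(7n). By the standard limit (1 + x/n)^n → e^x, we have (1 − 83/n)^n → e^(−83), and raising to the 7th power gives e^(−581).
More precisely, ln[(1 − 83/n)^(7n)] = 7n · ln(1 − 83/n) = 7n · (-83/n + O(1/n^2)) = -581 + O(1/n) → -581.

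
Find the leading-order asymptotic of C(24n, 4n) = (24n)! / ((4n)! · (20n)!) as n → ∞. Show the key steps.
C(24n, 4n) ~ (46656/3125)^(4n) · sqrt(3/(5π·4n))

Write N = 4n. Apply Stirling to each factorial:
  (6N)! ~ sqrt(2π·6N) · (6N/e)^(6N),
  N! ~ sqrt(2π N) · (N/e)^N,
  (5N)! ~ sqrt(2π·5N) · (5N/e)^(5N).
The exponential factors combine to (6N)^(6N) / (N^N · (5N)^(5N)) = 6^(6N)/5^(5N) = (6^6/5^5)^N = (46656/3125)^N.
The square-root prefactors combine to sqrt(2π·6N) / (sqrt(2π N)·sqrt(2π·5N)) = sqrt(6 / (2π·5·N)) = sqrt(3/(5π·4n)).
Substituting N = 4n: C(24n, 4n) ~ (46656/3125)^(4n) · sqrt(3/(5π·4n)).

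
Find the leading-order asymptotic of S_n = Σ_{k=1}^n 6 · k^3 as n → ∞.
S_n ~ 3 · n^4 / 2

By integral comparison (Euler-Maclaurin), Σ_{k=1}^n 6 · k^3 = 6 · ∫_0^n x^3 dx + O(n^3) = 6 · n^4/4 = 3 · n^4 / 2 + O(n^3). (Equivalently, Faulhaber's formula gives the same leading term.)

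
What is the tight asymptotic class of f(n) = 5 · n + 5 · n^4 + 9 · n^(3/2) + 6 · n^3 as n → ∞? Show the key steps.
f(n) ∈ Θ(n^4)

Compare the terms by growth order. For large n, n^a · (log n)^b dominates n^a' · (log n)^b' iff a > a', or (a = a' and b > b'). Ranking the 4 terms shows the dominant one is 5 · n^4. Hence f(n) ∈ Θ(n^4).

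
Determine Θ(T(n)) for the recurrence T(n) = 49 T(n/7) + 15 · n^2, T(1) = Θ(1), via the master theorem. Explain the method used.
T(n) = Θ(n^2 log n)

log_7 49 = 2, and f(n) = 15 · n^2 = Θ(n^(log_7 49)). This is Case 2 of the master theorem: T(n) = Θ(f(n) · log n) = Θ(n^2 log n).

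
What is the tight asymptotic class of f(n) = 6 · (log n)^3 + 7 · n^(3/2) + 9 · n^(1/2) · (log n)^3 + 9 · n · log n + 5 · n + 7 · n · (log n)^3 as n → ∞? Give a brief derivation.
f(n) ∈ Θ(n^(3/2))

Compare the terms by growth order. For large n, n^a · (log n)^b dominates n^a' · (log n)^b' iff a > a', or (a = a' and b > b'). Ranking the 6 terms shows the dominant one is 7 · n^(3/2). Hence f(n) ∈ Θ(n^(3/2)).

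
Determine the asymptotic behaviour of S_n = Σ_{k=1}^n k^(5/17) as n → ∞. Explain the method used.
S_n ~ (17/22) · n^(22/17)

Integral comparison: Σ_{k=1}^n k^(5/17) = ∫_0^n x^(5/17) dx + O(n^(5/17)). The integral is n^(1 + 5/17) / (1 + 5/17) = n^((5+17)/17) / ((5+17)/17) = (17/22) · n^(22/17).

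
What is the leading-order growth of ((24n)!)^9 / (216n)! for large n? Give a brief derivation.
((24n)!)^9/(216n)! ~ ((2π·24n)^(8/2) / 3) · 9^(−9·24n)  →  0

Write N = 24n. Stirling: N! ~ sqrt(2π N)(N/e)^N and (9N)! ~ sqrt(2π·9N)·(9N/e)^(9N).
  (N!)^9/(9N)! ~ (2π N)^(9/2) (N/e)^(9N) / [sqrt(2π·9N) (9N/e)^(9N)]
     = (2π N)^(9/2) / sqrt(2π·9N) · (N/(9N))^(9N)
     = (2π N)^((9−1)/2) / 3 · 9^(−9N).
Since 9^9 > 1, the factor 9^(−9N) decays exponentially, so the ratio → 0. Substituting N = 24n gives the stated form.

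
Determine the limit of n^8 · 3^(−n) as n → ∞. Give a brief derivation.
lim = 0

Exponentials with base > 1 dominate every fixed polynomial: for any fixed c, n^c / 3^n → 0 as n → ∞ (e.g. by the ratio test, or by writing 3^n = e^(n ln 3) and noting e^(n ln 3) / n^c → ∞). Hence n^8 · 3^(−n) = n^8 / 3^n → 0.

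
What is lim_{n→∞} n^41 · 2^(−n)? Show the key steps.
lim = 0

Exponentials with base > 1 dominate every fixed polynomial: for any fixed c, n^c / 2^n → 0 as n → ∞ (e.g. by the ratio test, or by writing 2^n = e^(n ln 2) and noting e^(n ln 2) / n^c → ∞). Hence n^41 · 2^(−n) = n^41 / 2^n → 0.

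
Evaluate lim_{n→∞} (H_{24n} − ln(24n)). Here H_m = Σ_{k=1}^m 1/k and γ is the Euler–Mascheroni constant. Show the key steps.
lim = γ

By Euler-Maclaurin, H_m = ln m + γ + O(1/m). So
  H_{24n} − ln(24n) = ln(24n) + γ − ln(24n) + O(1/n)
                       = ln(24/24) + γ + O(1/n).
Hence the limit is γ (since ln 1 = 0).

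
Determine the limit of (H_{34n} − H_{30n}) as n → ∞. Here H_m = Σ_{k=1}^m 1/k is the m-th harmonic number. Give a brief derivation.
lim = ln(34/30) = ln(17/15)

Euler-Maclaurin gives H_m = ln m + γ + 1/(2m) + O(1/m^2). The γ and O(1/m) terms cancel in the difference:
  H_{34n} − H_{30n} = ln(34n) − ln(30n) + O(1/n) = ln(34/30) + O(1/n).
Hence the limit is ln(34/30) = ln(17/15).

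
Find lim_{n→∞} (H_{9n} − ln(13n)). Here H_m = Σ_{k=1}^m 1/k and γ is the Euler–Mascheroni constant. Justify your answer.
lim = ln(9/13) + γ

By Euler-Maclaurin, H_m = ln m + γ + O(1/m). So
  H_{9n} − ln(13n) = ln(9n) + γ − ln(13n) + O(1/n)
                       = ln(9/13) + γ + O(1/n).
Hence the limit is ln(9/13) + γ.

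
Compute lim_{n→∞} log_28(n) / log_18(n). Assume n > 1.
lim = ln(18) / ln(28) = log_28(18)

Change of base: log_28(n) = ln n / ln 28 and log_18(n) = ln n / ln 18. The ratio is (ln n / ln 28) · (ln 18 / ln n) = ln 18 / ln 28, a constant independent of n. So the limit is ln 18 / ln 28 = log_28(18).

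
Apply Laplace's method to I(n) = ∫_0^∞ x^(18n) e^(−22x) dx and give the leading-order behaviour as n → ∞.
I(n) ~ (sqrt(2π·18n) / 22) · (18n/(22e))^(18n)

Write the integrand as exp(18n ln x − 22x) and set f(x) = 18n ln x − 22x. Then f'(x) = 18n/x − 22 = 0 at x* = 18n/22, and f''(x*) = −18n/x*^2 = −22^2/(18n). Laplace's method (interior maximum) gives
  I(n) ~ e^(f(x*)) · sqrt(2π / |f''(x*)|)
        = exp(18n ln(18n/22) − 18n) · sqrt(2π · 18n / 22^2)
        = (18n/22)^(18n) e^(−18n) · sqrt(2π·18n) / 22
        = (sqrt(2π·18n) / 22) · (18n/(22e))^(18n).
This matches Γ(18n+1)/22^(18n+1) with Stirling applied to Γ.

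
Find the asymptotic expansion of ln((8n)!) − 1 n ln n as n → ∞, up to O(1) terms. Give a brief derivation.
ln((8n)!) − 1 n ln n = 7 n ln n + 8(ln 8 − 1) n + (1/2) ln(2π·8n) + O(1/n)

Stirling: ln((8n)!) = 8n ln(8n) − 8n + (1/2) ln(2π·8n) + O(1/n).
Expand 8n ln(8n) = 8n (ln n + ln 8) = 8n ln n + 8n ln 8.
Subtract 1n ln n: leading term is (8 − 1) n ln n = 7 n ln n. The next term is 8n ln 8 − 8n = 8(ln 8 − 1) n. Then the (1/2) ln(2π·8n) correction.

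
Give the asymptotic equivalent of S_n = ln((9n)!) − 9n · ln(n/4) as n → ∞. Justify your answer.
S_n ~ 9n · (ln 36 − 1) + O(ln n)

Stirling: ln((9n)!) = 9n ln(9n) − 9n + O(ln n).
  S_n = 9n ln(9n) − 9n − 9n ln(n/4) + O(ln n)
      = 9n ln(9n) − 9n ln n + 9n ln 4 − 9n + O(ln n)
      = 9n ln 9 + 9n ln 4 − 9n + O(ln n)
      = 9n (ln 36 − 1) + O(ln n).
Numerically ln(36) − 1 ≈ 2.5835.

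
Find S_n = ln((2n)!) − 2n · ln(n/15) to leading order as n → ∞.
S_n ~ 2n · (ln 30 − 1) + O(ln n)

Stirling: ln((2n)!) = 2n ln(2n) − 2n + O(ln n).
  S_n = 2n ln(2n) − 2n − 2n ln(n/15) + O(ln n)
      = 2n ln(2n) − 2n ln n + 2n ln 15 − 2n + O(ln n)
      = 2n ln 2 + 2n ln 15 − 2n + O(ln n)
      = 2n (ln 30 − 1) + O(ln n).
Numerically ln(30) − 1 ≈ 2.4012.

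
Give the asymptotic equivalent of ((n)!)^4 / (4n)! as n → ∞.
((n)!)^4/(4n)! ~ ((2π·n)^(3/2) / 2) · 4^(−4·n)  →  0

Write N = n. Stirling: N! ~ sqrt(2π N)(N/e)^N and (4N)! ~ sqrt(2π·4N)·(4N/e)^(4N).
  (N!)^4/(4N)! ~ (2π N)^(4/2) (N/e)^(4N) / [sqrt(2π·4N) (4N/e)^(4N)]
     = (2π N)^(4/2) / sqrt(2π·4N) · (N/(4N))^(4N)
     = (2π N)^((4−1)/2) / 2 · 4^(−4N).
Since 4^4 > 1, the factor 4^(−4N) decays exponentially, so the ratio → 0. Substituting N = n gives the stated form.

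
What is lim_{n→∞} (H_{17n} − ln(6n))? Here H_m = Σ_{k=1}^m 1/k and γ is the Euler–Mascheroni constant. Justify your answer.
lim = ln(17/6) + γ

By Euler-Maclaurin, H_m = ln m + γ + O(1/m). So
  H_{17n} − ln(6n) = ln(17n) + γ − ln(6n) + O(1/n)
                       = ln(17/6) + γ + O(1/n).
Hence the limit is ln(17/6) + γ.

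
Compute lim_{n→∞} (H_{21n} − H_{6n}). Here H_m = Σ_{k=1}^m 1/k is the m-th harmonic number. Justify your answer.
lim = ln(21/6) = ln(7/2)

Euler-Maclaurin gives H_m = ln m + γ + 1/(2m) + O(1/m^2). The γ and O(1/m) terms cancel in the difference:
  H_{21n} − H_{6n} = ln(21n) − ln(6n) + O(1/n) = ln(21/6) + O(1/n).
Hence the limit is ln(21/6) = ln(7/2).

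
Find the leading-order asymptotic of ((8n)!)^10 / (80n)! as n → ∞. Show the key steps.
((8n)!)^10/(80n)! ~ ((2π·8n)^(9/2) / sqrt(10)) · 10^(−10·8n)  →  0

Write N = 8n. Stirling: N! ~ sqrt(2π N)(N/e)^N and (10N)! ~ sqrt(2π·10N)·(10N/e)^(10N).
  (N!)^10/(10N)! ~ (2π N)^(10/2) (N/e)^(10N) / [sqrt(2π·10N) (10N/e)^(10N)]
     = (2π N)^(10/2) / sqrt(2π·10N) · (N/(10N))^(10N)
     = (2π N)^((10−1)/2) / sqrt(10) · 10^(−10N).
Since 10^10 > 1, the factor 10^(−10N) decays exponentially, so the ratio → 0. Substituting N = 8n gives the stated form.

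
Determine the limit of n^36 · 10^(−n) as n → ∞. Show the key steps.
lim = 0

Exponentials with base > 1 dominate every fixed polynomial: for any fixed c, n^c / 10^n → 0 as n → ∞ (e.g. by the ratio test, or by writing 10^n = e^(n ln 10) and noting e^(n ln 10) / n^c → ∞). Hence n^36 · 10^(−n) = n^36 / 10^n → 0.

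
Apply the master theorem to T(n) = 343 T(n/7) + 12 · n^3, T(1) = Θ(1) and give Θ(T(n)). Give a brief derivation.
T(n) = Θ(n^3 log n)

log_7 343 = 3, and f(n) = 12 · n^3 = Θ(n^(log_7 343)). This is Case 2 of the master theorem: T(n) = Θ(f(n) · log n) = Θ(n^3 log n).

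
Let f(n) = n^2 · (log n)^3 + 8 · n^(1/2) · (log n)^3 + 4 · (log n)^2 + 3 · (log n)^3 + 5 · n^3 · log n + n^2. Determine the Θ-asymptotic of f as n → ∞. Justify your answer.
f(n) ∈ Θ(n^3 · log n)

Compare the terms by growth order. For large n, n^a · (log n)^b dominates n^a' · (log n)^b' iff a > a', or (a = a' and b > b'). Ranking the 6 terms shows the dominant one is 5 · n^3 · log n. Hence f(n) ∈ Θ(n^3 · log n).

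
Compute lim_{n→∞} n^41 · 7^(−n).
lim = 0

Exponentials with base > 1 dominate every fixed polynomial: for any fixed c, n^c / 7^n → 0 as n → ∞ (e.g. by the ratio test, or by writing 7^n = e^(n ln 7) and noting e^(n ln 7) / n^c → ∞). Hence n^41 · 7^(−n) = n^41 / 7^n → 0.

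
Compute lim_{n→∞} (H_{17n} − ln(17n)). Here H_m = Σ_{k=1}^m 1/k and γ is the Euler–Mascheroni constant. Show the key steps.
lim = γ

By Euler-Maclaurin, H_m = ln m + γ + O(1/m). So
  H_{17n} − ln(17n) = ln(17n) + γ − ln(17n) + O(1/n)
                       = ln(17/17) + γ + O(1/n).
Hence the limit is γ (since ln 1 = 0).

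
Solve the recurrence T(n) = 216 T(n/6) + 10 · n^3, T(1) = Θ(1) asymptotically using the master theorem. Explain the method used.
T(n) = Θ(n^3 log n)

log_6 216 = 3, and f(n) = 10 · n^3 = Θ(n^(log_6 216)). This is Case 2 of the master theorem: T(n) = Θ(f(n) · log n) = Θ(n^3 log n).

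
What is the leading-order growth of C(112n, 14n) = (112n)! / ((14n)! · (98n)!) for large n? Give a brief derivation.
C(112n, 14n) ~ (16777216/823543)^(14n) · sqrt(4/(7π·14n))

Write N = 14n. Apply Stirling to each factorial:
  (8N)! ~ sqrt(2π·8N) · (8N/e)^(8N),
  N! ~ sqrt(2π N) · (N/e)^N,
  (7N)! ~ sqrt(2π·7N) · (7N/e)^(7N).
The exponential factors combine to (8N)^(8N) / (N^N · (7N)^(7N)) = 8^(8N)/7^(7N) = (8^8/7^7)^N = (16777216/823543)^N.
The square-root prefactors combine to sqrt(2π·8N) / (sqrt(2π N)·sqrt(2π·7N)) = sqrt(8 / (2π·7·N)) = sqrt(4/(7π·14n)).
Substituting N = 14n: C(112n, 14n) ~ (16777216/823543)^(14n) · sqrt(4/(7π·14n)).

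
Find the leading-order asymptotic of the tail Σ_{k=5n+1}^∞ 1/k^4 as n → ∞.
Σ_{k>5n} 1/k^4 ~ 1/(3 · (5n)^3)

Compare to the integral: ∫_{5n}^∞ x^(−4) dx = [−x^(−3)/3]_{5n}^∞ = 1/((4−1)·(5n)^3). Euler-Maclaurin then gives
  Σ_{k>5n} 1/k^4 = ∫_{5n}^∞ dx/x^4 − 1/(2·(5n)^4) + O(1/(5n)^5).
(Equivalently this is ζ(4) − Σ_{k≤5n} 1/k^4.)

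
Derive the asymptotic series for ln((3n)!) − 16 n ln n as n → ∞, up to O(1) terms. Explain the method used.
ln((3n)!) − 16 n ln n = −13 n ln n + 3(ln 3 − 1) n + (1/2) ln(2π·3n) + O(1/n)

Stirling: ln((3n)!) = 3n ln(3n) − 3n + (1/2) ln(2π·3n) + O(1/n).
Expand 3n ln(3n) = 3n (ln n + ln 3) = 3n ln n + 3n ln 3.
Subtract 16n ln n: leading term is (3 − 16) n ln n = −13 n ln n. The next term is 3n ln 3 − 3n = 3(ln 3 − 1) n. Then the (1/2) ln(2π·3n) correction.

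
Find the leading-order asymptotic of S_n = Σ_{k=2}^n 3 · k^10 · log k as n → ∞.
S_n ~ 3 · n^11 log n / 11 − 3 · n^11 / 121

By integral comparison, S_n = ∫_1^n 3 · x^10 · log x dx + O(n^10 · log n). For the integral, ∫ x^10 log x dx = n^11 log n / 11 − n^11/121 (integration by parts). Hence S_n ~ 3 · n^11 log n / 11 − 3 · n^11 / 121.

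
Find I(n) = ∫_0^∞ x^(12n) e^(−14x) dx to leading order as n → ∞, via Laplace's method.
I(n) ~ (sqrt(2π·12n) / 14) · (12n/(14e))^(12n)

Write the integrand as exp(12n ln x − 14x) and set f(x) = 12n ln x − 14x. Then f'(x) = 12n/x − 14 = 0 at x* = 12n/14, and f''(x*) = −12n/x*^2 = −14^2/(12n). Laplace's method (interior maximum) gives
  I(n) ~ e^(f(x*)) · sqrt(2π / |f''(x*)|)
        = exp(12n ln(12n/14) − 12n) · sqrt(2π · 12n / 14^2)
        = (12n/14)^(12n) e^(−12n) · sqrt(2π·12n) / 14
        = (sqrt(2π·12n) / 14) · (12n/(14e))^(12n).
This matches Γ(12n+1)/14^(12n+1) with Stirling applied to Γ.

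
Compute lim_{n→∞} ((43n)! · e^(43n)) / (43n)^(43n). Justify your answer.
lim = ∞

Stirling: (43n)! ~ sqrt(2π·43n) · (43n/e)^(43n). Hence
  (43n)! · e^(43n) / (43n)^(43n) ~ sqrt(2π·43n) = sqrt(2π·43) · sqrt(n) → ∞.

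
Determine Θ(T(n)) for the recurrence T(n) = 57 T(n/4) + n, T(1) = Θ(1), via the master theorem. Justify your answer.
T(n) = Θ(n^(log_4 57))

Master theorem: compare f(n) = n to n^(log_4 57) where log_4 57 ≈ 2.916. Since 1 < log_4 57, we have f(n) = O(n^(log_4 57 − ε)) for some ε > 0 — Case 1. Hence T(n) = Θ(n^(log_4 57)).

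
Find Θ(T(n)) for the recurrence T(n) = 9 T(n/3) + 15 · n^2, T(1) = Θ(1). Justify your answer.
T(n) = Θ(n^2 log n)

log_3 9 = 2, and f(n) = 15 · n^2 = Θ(n^(log_3 9)). This is Case 2 of the master theorem: T(n) = Θ(f(n) · log n) = Θ(n^2 log n).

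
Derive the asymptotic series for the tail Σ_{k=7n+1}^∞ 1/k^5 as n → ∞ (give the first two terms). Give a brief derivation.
Σ_{k>7n} 1/k^5 = 1/(4 · (7n)^4) − 1/(2 · (7n)^5) + O(1/(7n)^6)

Compare to the integral: ∫_{7n}^∞ x^(−5) dx = [−x^(−4)/4]_{7n}^∞ = 1/((5−1)·(7n)^4). The Euler-Maclaurin correction adds −f(7n)/2 = −1/(2·(7n)^5). Euler-Maclaurin then gives
  Σ_{k>7n} 1/k^5 = ∫_{7n}^∞ dx/x^5 − 1/(2·(7n)^5) + O(1/(7n)^6).
(Equivalently this is ζ(5) − Σ_{k≤7n} 1/k^5.)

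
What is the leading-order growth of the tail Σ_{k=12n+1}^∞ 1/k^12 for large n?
Σ_{k>12n} 1/k^12 ~ 1/(11 · (12n)^11)

Compare to the integral: ∫_{12n}^∞ x^(−12) dx = [−x^(−11)/11]_{12n}^∞ = 1/((12−1)·(12n)^11). Euler-Maclaurin then gives
  Σ_{k>12n} 1/k^12 = ∫_{12n}^∞ dx/x^12 − 1/(2·(12n)^12) + O(1/(12n)^13).
(Equivalently this is ζ(12) − Σ_{k≤12n} 1/k^12.)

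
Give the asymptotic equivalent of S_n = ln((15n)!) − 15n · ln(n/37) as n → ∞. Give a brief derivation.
S_n ~ 15n · (ln 555 − 1) + O(ln n)

Stirling: ln((15n)!) = 15n ln(15n) − 15n + O(ln n).
  S_n = 15n ln(15n) − 15n − 15n ln(n/37) + O(ln n)
      = 15n ln(15n) − 15n ln n + 15n ln 37 − 15n + O(ln n)
      = 15n ln 15 + 15n ln 37 − 15n + O(ln n)
      = 15n (ln 555 − 1) + O(ln n).
Numerically ln(555) − 1 ≈ 5.3190.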